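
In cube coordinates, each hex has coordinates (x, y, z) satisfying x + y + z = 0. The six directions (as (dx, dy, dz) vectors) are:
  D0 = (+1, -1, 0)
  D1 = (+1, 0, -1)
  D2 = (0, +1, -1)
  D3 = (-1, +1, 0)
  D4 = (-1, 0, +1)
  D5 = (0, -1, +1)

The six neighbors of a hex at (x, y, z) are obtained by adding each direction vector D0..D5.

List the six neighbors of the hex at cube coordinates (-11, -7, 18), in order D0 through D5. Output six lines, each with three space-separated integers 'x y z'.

Answer: -10 -8 18
-10 -7 17
-11 -6 17
-12 -6 18
-12 -7 19
-11 -8 19

Derivation:
Center: (-11, -7, 18). Add each direction:
  D0: (-11, -7, 18) + (1, -1, 0) = (-10, -8, 18)
  D1: (-11, -7, 18) + (1, 0, -1) = (-10, -7, 17)
  D2: (-11, -7, 18) + (0, 1, -1) = (-11, -6, 17)
  D3: (-11, -7, 18) + (-1, 1, 0) = (-12, -6, 18)
  D4: (-11, -7, 18) + (-1, 0, 1) = (-12, -7, 19)
  D5: (-11, -7, 18) + (0, -1, 1) = (-11, -8, 19)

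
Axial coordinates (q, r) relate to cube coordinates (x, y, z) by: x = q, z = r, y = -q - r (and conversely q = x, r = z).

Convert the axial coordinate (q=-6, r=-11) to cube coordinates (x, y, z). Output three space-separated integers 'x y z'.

Answer: -6 17 -11

Derivation:
x = q = -6
z = r = -11
y = -x - z = -(-6) - (-11) = 17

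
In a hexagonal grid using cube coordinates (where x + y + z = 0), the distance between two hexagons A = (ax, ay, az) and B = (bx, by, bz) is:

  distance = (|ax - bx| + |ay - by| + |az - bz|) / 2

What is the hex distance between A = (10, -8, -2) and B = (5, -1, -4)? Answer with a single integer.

|ax - bx| = |10 - 5| = 5
|ay - by| = |-8 - (-1)| = 7
|az - bz| = |-2 - (-4)| = 2
distance = (5 + 7 + 2) / 2 = 14 / 2 = 7

Answer: 7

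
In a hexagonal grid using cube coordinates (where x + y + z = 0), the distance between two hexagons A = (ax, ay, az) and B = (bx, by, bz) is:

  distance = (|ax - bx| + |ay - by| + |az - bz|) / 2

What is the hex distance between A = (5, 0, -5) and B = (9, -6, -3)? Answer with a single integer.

Answer: 6

Derivation:
|ax - bx| = |5 - 9| = 4
|ay - by| = |0 - (-6)| = 6
|az - bz| = |-5 - (-3)| = 2
distance = (4 + 6 + 2) / 2 = 12 / 2 = 6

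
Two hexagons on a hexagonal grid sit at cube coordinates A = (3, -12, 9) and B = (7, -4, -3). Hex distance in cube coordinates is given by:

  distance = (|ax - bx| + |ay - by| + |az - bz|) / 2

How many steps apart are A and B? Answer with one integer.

Answer: 12

Derivation:
|ax - bx| = |3 - 7| = 4
|ay - by| = |-12 - (-4)| = 8
|az - bz| = |9 - (-3)| = 12
distance = (4 + 8 + 12) / 2 = 24 / 2 = 12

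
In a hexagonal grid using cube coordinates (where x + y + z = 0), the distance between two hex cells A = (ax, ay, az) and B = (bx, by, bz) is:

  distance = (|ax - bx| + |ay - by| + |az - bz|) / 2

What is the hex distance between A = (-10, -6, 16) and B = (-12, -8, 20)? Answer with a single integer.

|ax - bx| = |-10 - (-12)| = 2
|ay - by| = |-6 - (-8)| = 2
|az - bz| = |16 - 20| = 4
distance = (2 + 2 + 4) / 2 = 8 / 2 = 4

Answer: 4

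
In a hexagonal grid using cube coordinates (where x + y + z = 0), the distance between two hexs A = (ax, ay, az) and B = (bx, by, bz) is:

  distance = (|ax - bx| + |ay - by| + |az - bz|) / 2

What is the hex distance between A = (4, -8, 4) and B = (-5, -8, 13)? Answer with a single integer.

|ax - bx| = |4 - (-5)| = 9
|ay - by| = |-8 - (-8)| = 0
|az - bz| = |4 - 13| = 9
distance = (9 + 0 + 9) / 2 = 18 / 2 = 9

Answer: 9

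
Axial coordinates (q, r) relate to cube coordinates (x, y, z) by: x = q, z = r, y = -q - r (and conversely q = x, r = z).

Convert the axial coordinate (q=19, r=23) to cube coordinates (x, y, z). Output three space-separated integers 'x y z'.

x = q = 19
z = r = 23
y = -x - z = -(19) - (23) = -42

Answer: 19 -42 23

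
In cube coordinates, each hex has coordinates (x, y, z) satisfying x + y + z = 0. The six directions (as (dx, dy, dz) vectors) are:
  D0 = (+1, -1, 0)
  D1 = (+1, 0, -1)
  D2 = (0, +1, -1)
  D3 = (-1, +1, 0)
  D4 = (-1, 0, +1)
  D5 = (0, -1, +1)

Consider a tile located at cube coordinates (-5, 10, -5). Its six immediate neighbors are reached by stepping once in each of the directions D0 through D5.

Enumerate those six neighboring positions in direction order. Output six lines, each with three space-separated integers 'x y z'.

Answer: -4 9 -5
-4 10 -6
-5 11 -6
-6 11 -5
-6 10 -4
-5 9 -4

Derivation:
Center: (-5, 10, -5). Add each direction:
  D0: (-5, 10, -5) + (1, -1, 0) = (-4, 9, -5)
  D1: (-5, 10, -5) + (1, 0, -1) = (-4, 10, -6)
  D2: (-5, 10, -5) + (0, 1, -1) = (-5, 11, -6)
  D3: (-5, 10, -5) + (-1, 1, 0) = (-6, 11, -5)
  D4: (-5, 10, -5) + (-1, 0, 1) = (-6, 10, -4)
  D5: (-5, 10, -5) + (0, -1, 1) = (-5, 9, -4)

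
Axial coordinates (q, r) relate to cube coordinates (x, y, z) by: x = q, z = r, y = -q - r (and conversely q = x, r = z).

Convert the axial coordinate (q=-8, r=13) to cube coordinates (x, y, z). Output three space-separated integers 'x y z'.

Answer: -8 -5 13

Derivation:
x = q = -8
z = r = 13
y = -x - z = -(-8) - (13) = -5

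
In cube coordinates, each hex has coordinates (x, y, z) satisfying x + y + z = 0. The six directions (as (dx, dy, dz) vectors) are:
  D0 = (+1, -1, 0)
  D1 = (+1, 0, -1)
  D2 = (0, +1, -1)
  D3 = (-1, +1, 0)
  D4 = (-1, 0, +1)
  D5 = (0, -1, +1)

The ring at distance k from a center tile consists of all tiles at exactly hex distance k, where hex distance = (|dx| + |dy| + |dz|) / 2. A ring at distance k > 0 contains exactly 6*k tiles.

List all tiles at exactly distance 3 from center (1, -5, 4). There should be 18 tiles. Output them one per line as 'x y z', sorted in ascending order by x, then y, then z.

Walk ring at distance 3 from (1, -5, 4):
Start at center + D4*3 = (-2, -5, 7)
  hex 0: (-2, -5, 7)
  hex 1: (-1, -6, 7)
  hex 2: (0, -7, 7)
  hex 3: (1, -8, 7)
  hex 4: (2, -8, 6)
  hex 5: (3, -8, 5)
  hex 6: (4, -8, 4)
  hex 7: (4, -7, 3)
  hex 8: (4, -6, 2)
  hex 9: (4, -5, 1)
  hex 10: (3, -4, 1)
  hex 11: (2, -3, 1)
  hex 12: (1, -2, 1)
  hex 13: (0, -2, 2)
  hex 14: (-1, -2, 3)
  hex 15: (-2, -2, 4)
  hex 16: (-2, -3, 5)
  hex 17: (-2, -4, 6)
Sorted: 18 hexes.

Answer: -2 -5 7
-2 -4 6
-2 -3 5
-2 -2 4
-1 -6 7
-1 -2 3
0 -7 7
0 -2 2
1 -8 7
1 -2 1
2 -8 6
2 -3 1
3 -8 5
3 -4 1
4 -8 4
4 -7 3
4 -6 2
4 -5 1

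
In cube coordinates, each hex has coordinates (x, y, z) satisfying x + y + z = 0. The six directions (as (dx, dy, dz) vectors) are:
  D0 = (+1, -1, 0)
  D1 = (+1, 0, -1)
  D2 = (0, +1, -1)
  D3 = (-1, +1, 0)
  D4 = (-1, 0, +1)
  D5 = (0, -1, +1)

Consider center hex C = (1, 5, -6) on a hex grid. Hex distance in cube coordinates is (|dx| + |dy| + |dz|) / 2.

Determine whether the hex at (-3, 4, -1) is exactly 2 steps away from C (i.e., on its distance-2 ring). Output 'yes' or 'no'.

Answer: no

Derivation:
|px - cx| = |-3 - 1| = 4
|py - cy| = |4 - 5| = 1
|pz - cz| = |-1 - (-6)| = 5
distance = (4+1+5)/2 = 10/2 = 5
radius = 2; distance != radius -> no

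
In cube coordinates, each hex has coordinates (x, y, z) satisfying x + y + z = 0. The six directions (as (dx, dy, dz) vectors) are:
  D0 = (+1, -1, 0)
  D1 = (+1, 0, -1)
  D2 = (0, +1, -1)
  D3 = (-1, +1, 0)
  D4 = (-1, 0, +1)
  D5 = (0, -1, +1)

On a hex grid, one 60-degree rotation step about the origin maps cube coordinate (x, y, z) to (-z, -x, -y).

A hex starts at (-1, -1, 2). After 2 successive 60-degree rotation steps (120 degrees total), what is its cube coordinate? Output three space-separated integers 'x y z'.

Start: (-1, -1, 2)
Step 1: (-1, -1, 2) -> (-(2), -(-1), -(-1)) = (-2, 1, 1)
Step 2: (-2, 1, 1) -> (-(1), -(-2), -(1)) = (-1, 2, -1)

Answer: -1 2 -1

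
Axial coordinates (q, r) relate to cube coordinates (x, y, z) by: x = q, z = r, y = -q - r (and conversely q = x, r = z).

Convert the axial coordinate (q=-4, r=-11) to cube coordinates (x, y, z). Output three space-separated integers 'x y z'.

x = q = -4
z = r = -11
y = -x - z = -(-4) - (-11) = 15

Answer: -4 15 -11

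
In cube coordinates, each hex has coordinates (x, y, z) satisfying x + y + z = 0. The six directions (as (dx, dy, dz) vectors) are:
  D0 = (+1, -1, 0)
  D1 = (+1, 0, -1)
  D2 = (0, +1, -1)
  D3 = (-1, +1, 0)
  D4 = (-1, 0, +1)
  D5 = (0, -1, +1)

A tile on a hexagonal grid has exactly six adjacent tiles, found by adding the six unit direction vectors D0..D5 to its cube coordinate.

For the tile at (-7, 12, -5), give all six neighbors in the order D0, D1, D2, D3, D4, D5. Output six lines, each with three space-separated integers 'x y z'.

Center: (-7, 12, -5). Add each direction:
  D0: (-7, 12, -5) + (1, -1, 0) = (-6, 11, -5)
  D1: (-7, 12, -5) + (1, 0, -1) = (-6, 12, -6)
  D2: (-7, 12, -5) + (0, 1, -1) = (-7, 13, -6)
  D3: (-7, 12, -5) + (-1, 1, 0) = (-8, 13, -5)
  D4: (-7, 12, -5) + (-1, 0, 1) = (-8, 12, -4)
  D5: (-7, 12, -5) + (0, -1, 1) = (-7, 11, -4)

Answer: -6 11 -5
-6 12 -6
-7 13 -6
-8 13 -5
-8 12 -4
-7 11 -4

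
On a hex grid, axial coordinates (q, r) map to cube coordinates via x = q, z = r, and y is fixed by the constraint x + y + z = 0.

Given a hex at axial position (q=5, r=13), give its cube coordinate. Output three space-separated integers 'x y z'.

x = q = 5
z = r = 13
y = -x - z = -(5) - (13) = -18

Answer: 5 -18 13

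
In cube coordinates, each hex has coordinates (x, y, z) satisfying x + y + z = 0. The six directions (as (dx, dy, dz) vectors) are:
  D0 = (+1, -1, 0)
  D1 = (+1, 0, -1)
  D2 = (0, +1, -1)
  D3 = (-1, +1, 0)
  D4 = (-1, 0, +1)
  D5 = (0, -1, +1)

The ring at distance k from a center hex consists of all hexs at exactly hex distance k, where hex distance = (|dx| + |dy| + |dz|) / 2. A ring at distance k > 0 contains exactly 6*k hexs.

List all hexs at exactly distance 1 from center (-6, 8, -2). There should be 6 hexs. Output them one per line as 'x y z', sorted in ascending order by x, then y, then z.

Answer: -7 8 -1
-7 9 -2
-6 7 -1
-6 9 -3
-5 7 -2
-5 8 -3

Derivation:
Walk ring at distance 1 from (-6, 8, -2):
Start at center + D4*1 = (-7, 8, -1)
  hex 0: (-7, 8, -1)
  hex 1: (-6, 7, -1)
  hex 2: (-5, 7, -2)
  hex 3: (-5, 8, -3)
  hex 4: (-6, 9, -3)
  hex 5: (-7, 9, -2)
Sorted: 6 hexes.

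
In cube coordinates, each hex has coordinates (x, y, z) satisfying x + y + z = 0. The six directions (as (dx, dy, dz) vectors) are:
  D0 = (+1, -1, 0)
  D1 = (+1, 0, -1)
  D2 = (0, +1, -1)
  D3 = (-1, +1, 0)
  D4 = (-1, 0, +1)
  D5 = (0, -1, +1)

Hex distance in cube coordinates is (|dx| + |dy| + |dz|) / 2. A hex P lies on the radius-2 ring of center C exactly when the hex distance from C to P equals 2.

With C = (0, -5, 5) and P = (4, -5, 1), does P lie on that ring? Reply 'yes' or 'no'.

Answer: no

Derivation:
|px - cx| = |4 - 0| = 4
|py - cy| = |-5 - (-5)| = 0
|pz - cz| = |1 - 5| = 4
distance = (4+0+4)/2 = 8/2 = 4
radius = 2; distance != radius -> no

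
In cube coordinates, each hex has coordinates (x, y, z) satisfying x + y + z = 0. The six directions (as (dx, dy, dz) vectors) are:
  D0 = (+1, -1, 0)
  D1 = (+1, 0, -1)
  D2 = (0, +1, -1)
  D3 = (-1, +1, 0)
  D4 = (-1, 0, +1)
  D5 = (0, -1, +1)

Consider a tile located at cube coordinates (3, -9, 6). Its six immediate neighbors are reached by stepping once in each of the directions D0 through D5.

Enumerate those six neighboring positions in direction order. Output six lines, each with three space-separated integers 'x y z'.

Answer: 4 -10 6
4 -9 5
3 -8 5
2 -8 6
2 -9 7
3 -10 7

Derivation:
Center: (3, -9, 6). Add each direction:
  D0: (3, -9, 6) + (1, -1, 0) = (4, -10, 6)
  D1: (3, -9, 6) + (1, 0, -1) = (4, -9, 5)
  D2: (3, -9, 6) + (0, 1, -1) = (3, -8, 5)
  D3: (3, -9, 6) + (-1, 1, 0) = (2, -8, 6)
  D4: (3, -9, 6) + (-1, 0, 1) = (2, -9, 7)
  D5: (3, -9, 6) + (0, -1, 1) = (3, -10, 7)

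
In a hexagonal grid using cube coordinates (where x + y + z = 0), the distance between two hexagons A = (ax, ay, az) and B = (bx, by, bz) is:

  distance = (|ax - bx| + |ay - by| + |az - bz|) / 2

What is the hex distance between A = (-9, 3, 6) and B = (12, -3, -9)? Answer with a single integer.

|ax - bx| = |-9 - 12| = 21
|ay - by| = |3 - (-3)| = 6
|az - bz| = |6 - (-9)| = 15
distance = (21 + 6 + 15) / 2 = 42 / 2 = 21

Answer: 21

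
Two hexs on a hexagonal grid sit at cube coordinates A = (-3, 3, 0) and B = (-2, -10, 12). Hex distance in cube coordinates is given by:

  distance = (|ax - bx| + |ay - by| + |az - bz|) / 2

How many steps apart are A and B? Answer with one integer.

Answer: 13

Derivation:
|ax - bx| = |-3 - (-2)| = 1
|ay - by| = |3 - (-10)| = 13
|az - bz| = |0 - 12| = 12
distance = (1 + 13 + 12) / 2 = 26 / 2 = 13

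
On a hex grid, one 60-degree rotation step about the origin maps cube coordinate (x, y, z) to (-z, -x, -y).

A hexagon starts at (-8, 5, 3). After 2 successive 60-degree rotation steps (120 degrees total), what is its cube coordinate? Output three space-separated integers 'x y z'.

Start: (-8, 5, 3)
Step 1: (-8, 5, 3) -> (-(3), -(-8), -(5)) = (-3, 8, -5)
Step 2: (-3, 8, -5) -> (-(-5), -(-3), -(8)) = (5, 3, -8)

Answer: 5 3 -8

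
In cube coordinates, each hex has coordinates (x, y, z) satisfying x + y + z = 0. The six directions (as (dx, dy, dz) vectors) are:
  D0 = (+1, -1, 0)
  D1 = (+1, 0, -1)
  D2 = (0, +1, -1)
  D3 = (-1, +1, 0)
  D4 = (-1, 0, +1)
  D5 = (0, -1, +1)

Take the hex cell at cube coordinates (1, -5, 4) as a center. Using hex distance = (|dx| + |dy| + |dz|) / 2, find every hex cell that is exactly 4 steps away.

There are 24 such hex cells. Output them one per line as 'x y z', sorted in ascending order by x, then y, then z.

Walk ring at distance 4 from (1, -5, 4):
Start at center + D4*4 = (-3, -5, 8)
  hex 0: (-3, -5, 8)
  hex 1: (-2, -6, 8)
  hex 2: (-1, -7, 8)
  hex 3: (0, -8, 8)
  hex 4: (1, -9, 8)
  hex 5: (2, -9, 7)
  hex 6: (3, -9, 6)
  hex 7: (4, -9, 5)
  hex 8: (5, -9, 4)
  hex 9: (5, -8, 3)
  hex 10: (5, -7, 2)
  hex 11: (5, -6, 1)
  hex 12: (5, -5, 0)
  hex 13: (4, -4, 0)
  hex 14: (3, -3, 0)
  hex 15: (2, -2, 0)
  hex 16: (1, -1, 0)
  hex 17: (0, -1, 1)
  hex 18: (-1, -1, 2)
  hex 19: (-2, -1, 3)
  hex 20: (-3, -1, 4)
  hex 21: (-3, -2, 5)
  hex 22: (-3, -3, 6)
  hex 23: (-3, -4, 7)
Sorted: 24 hexes.

Answer: -3 -5 8
-3 -4 7
-3 -3 6
-3 -2 5
-3 -1 4
-2 -6 8
-2 -1 3
-1 -7 8
-1 -1 2
0 -8 8
0 -1 1
1 -9 8
1 -1 0
2 -9 7
2 -2 0
3 -9 6
3 -3 0
4 -9 5
4 -4 0
5 -9 4
5 -8 3
5 -7 2
5 -6 1
5 -5 0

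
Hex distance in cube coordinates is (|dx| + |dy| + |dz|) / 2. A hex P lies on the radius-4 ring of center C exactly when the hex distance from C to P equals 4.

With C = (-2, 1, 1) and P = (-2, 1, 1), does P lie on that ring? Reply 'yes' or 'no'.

|px - cx| = |-2 - (-2)| = 0
|py - cy| = |1 - 1| = 0
|pz - cz| = |1 - 1| = 0
distance = (0+0+0)/2 = 0/2 = 0
radius = 4; distance != radius -> no

Answer: no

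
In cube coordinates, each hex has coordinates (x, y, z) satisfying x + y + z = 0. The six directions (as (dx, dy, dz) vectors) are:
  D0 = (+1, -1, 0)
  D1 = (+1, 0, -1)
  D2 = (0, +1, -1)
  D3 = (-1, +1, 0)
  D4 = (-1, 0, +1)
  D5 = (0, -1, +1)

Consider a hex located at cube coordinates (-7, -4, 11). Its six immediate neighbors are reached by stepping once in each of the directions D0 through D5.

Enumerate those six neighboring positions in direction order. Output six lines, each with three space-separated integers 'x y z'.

Center: (-7, -4, 11). Add each direction:
  D0: (-7, -4, 11) + (1, -1, 0) = (-6, -5, 11)
  D1: (-7, -4, 11) + (1, 0, -1) = (-6, -4, 10)
  D2: (-7, -4, 11) + (0, 1, -1) = (-7, -3, 10)
  D3: (-7, -4, 11) + (-1, 1, 0) = (-8, -3, 11)
  D4: (-7, -4, 11) + (-1, 0, 1) = (-8, -4, 12)
  D5: (-7, -4, 11) + (0, -1, 1) = (-7, -5, 12)

Answer: -6 -5 11
-6 -4 10
-7 -3 10
-8 -3 11
-8 -4 12
-7 -5 12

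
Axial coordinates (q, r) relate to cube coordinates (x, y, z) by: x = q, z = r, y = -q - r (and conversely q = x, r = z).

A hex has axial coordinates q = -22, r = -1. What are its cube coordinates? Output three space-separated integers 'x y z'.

x = q = -22
z = r = -1
y = -x - z = -(-22) - (-1) = 23

Answer: -22 23 -1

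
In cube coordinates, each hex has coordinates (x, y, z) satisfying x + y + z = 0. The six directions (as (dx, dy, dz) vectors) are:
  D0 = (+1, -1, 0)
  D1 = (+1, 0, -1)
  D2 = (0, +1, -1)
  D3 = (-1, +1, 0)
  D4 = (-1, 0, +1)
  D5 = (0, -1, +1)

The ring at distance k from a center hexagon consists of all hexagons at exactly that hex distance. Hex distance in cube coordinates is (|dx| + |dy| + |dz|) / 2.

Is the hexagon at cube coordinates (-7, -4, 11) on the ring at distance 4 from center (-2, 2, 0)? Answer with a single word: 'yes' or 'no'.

|px - cx| = |-7 - (-2)| = 5
|py - cy| = |-4 - 2| = 6
|pz - cz| = |11 - 0| = 11
distance = (5+6+11)/2 = 22/2 = 11
radius = 4; distance != radius -> no

Answer: no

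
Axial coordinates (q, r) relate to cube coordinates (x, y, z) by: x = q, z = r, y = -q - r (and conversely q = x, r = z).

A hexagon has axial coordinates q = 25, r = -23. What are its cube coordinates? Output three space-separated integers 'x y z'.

x = q = 25
z = r = -23
y = -x - z = -(25) - (-23) = -2

Answer: 25 -2 -23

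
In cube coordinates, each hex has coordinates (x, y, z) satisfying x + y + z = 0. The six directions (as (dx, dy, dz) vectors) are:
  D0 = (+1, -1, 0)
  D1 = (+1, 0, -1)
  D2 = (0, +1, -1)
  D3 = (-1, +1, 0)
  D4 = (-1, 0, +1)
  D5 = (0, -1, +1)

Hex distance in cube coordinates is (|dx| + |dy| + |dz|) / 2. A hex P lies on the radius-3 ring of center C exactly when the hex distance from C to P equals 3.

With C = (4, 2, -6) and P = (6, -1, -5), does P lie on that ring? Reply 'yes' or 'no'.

Answer: yes

Derivation:
|px - cx| = |6 - 4| = 2
|py - cy| = |-1 - 2| = 3
|pz - cz| = |-5 - (-6)| = 1
distance = (2+3+1)/2 = 6/2 = 3
radius = 3; distance == radius -> yes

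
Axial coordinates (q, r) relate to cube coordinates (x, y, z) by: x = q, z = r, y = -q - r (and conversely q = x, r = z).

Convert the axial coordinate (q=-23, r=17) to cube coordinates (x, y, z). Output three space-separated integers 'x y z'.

Answer: -23 6 17

Derivation:
x = q = -23
z = r = 17
y = -x - z = -(-23) - (17) = 6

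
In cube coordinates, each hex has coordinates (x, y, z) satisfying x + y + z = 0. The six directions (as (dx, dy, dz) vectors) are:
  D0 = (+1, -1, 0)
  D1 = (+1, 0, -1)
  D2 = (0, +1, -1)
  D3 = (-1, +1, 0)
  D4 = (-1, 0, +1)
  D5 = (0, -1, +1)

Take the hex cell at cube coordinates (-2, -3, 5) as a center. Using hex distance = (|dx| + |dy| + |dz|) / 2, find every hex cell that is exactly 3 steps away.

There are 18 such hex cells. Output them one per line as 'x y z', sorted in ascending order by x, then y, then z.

Walk ring at distance 3 from (-2, -3, 5):
Start at center + D4*3 = (-5, -3, 8)
  hex 0: (-5, -3, 8)
  hex 1: (-4, -4, 8)
  hex 2: (-3, -5, 8)
  hex 3: (-2, -6, 8)
  hex 4: (-1, -6, 7)
  hex 5: (0, -6, 6)
  hex 6: (1, -6, 5)
  hex 7: (1, -5, 4)
  hex 8: (1, -4, 3)
  hex 9: (1, -3, 2)
  hex 10: (0, -2, 2)
  hex 11: (-1, -1, 2)
  hex 12: (-2, 0, 2)
  hex 13: (-3, 0, 3)
  hex 14: (-4, 0, 4)
  hex 15: (-5, 0, 5)
  hex 16: (-5, -1, 6)
  hex 17: (-5, -2, 7)
Sorted: 18 hexes.

Answer: -5 -3 8
-5 -2 7
-5 -1 6
-5 0 5
-4 -4 8
-4 0 4
-3 -5 8
-3 0 3
-2 -6 8
-2 0 2
-1 -6 7
-1 -1 2
0 -6 6
0 -2 2
1 -6 5
1 -5 4
1 -4 3
1 -3 2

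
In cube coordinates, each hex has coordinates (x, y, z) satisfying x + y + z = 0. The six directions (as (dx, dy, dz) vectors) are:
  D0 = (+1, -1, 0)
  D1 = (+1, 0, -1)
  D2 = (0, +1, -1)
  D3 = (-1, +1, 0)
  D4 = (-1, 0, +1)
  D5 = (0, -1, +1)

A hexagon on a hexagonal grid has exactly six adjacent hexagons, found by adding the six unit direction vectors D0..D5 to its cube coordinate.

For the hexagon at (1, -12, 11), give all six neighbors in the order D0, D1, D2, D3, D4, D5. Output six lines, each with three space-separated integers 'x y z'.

Center: (1, -12, 11). Add each direction:
  D0: (1, -12, 11) + (1, -1, 0) = (2, -13, 11)
  D1: (1, -12, 11) + (1, 0, -1) = (2, -12, 10)
  D2: (1, -12, 11) + (0, 1, -1) = (1, -11, 10)
  D3: (1, -12, 11) + (-1, 1, 0) = (0, -11, 11)
  D4: (1, -12, 11) + (-1, 0, 1) = (0, -12, 12)
  D5: (1, -12, 11) + (0, -1, 1) = (1, -13, 12)

Answer: 2 -13 11
2 -12 10
1 -11 10
0 -11 11
0 -12 12
1 -13 12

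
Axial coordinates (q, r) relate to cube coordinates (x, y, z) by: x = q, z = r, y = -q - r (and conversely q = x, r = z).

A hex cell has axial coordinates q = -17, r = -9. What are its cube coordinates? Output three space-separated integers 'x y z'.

x = q = -17
z = r = -9
y = -x - z = -(-17) - (-9) = 26

Answer: -17 26 -9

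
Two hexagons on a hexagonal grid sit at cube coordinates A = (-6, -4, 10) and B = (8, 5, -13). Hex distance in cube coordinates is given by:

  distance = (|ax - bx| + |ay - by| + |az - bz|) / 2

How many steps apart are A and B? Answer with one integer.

Answer: 23

Derivation:
|ax - bx| = |-6 - 8| = 14
|ay - by| = |-4 - 5| = 9
|az - bz| = |10 - (-13)| = 23
distance = (14 + 9 + 23) / 2 = 46 / 2 = 23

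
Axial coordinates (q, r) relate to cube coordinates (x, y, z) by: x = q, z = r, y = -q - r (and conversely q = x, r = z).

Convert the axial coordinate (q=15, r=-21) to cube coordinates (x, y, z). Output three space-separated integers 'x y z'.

Answer: 15 6 -21

Derivation:
x = q = 15
z = r = -21
y = -x - z = -(15) - (-21) = 6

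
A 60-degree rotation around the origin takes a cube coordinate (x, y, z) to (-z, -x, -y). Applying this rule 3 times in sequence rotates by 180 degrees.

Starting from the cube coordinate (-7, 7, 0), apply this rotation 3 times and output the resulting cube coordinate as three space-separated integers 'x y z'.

Answer: 7 -7 0

Derivation:
Start: (-7, 7, 0)
Step 1: (-7, 7, 0) -> (-(0), -(-7), -(7)) = (0, 7, -7)
Step 2: (0, 7, -7) -> (-(-7), -(0), -(7)) = (7, 0, -7)
Step 3: (7, 0, -7) -> (-(-7), -(7), -(0)) = (7, -7, 0)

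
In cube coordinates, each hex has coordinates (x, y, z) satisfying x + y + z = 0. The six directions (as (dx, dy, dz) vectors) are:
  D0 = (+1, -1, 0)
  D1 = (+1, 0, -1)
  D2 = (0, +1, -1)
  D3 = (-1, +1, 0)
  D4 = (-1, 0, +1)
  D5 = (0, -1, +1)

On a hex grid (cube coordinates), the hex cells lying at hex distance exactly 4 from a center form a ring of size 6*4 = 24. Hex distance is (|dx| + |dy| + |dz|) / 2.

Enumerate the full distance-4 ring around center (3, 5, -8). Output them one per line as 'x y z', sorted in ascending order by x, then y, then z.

Answer: -1 5 -4
-1 6 -5
-1 7 -6
-1 8 -7
-1 9 -8
0 4 -4
0 9 -9
1 3 -4
1 9 -10
2 2 -4
2 9 -11
3 1 -4
3 9 -12
4 1 -5
4 8 -12
5 1 -6
5 7 -12
6 1 -7
6 6 -12
7 1 -8
7 2 -9
7 3 -10
7 4 -11
7 5 -12

Derivation:
Walk ring at distance 4 from (3, 5, -8):
Start at center + D4*4 = (-1, 5, -4)
  hex 0: (-1, 5, -4)
  hex 1: (0, 4, -4)
  hex 2: (1, 3, -4)
  hex 3: (2, 2, -4)
  hex 4: (3, 1, -4)
  hex 5: (4, 1, -5)
  hex 6: (5, 1, -6)
  hex 7: (6, 1, -7)
  hex 8: (7, 1, -8)
  hex 9: (7, 2, -9)
  hex 10: (7, 3, -10)
  hex 11: (7, 4, -11)
  hex 12: (7, 5, -12)
  hex 13: (6, 6, -12)
  hex 14: (5, 7, -12)
  hex 15: (4, 8, -12)
  hex 16: (3, 9, -12)
  hex 17: (2, 9, -11)
  hex 18: (1, 9, -10)
  hex 19: (0, 9, -9)
  hex 20: (-1, 9, -8)
  hex 21: (-1, 8, -7)
  hex 22: (-1, 7, -6)
  hex 23: (-1, 6, -5)
Sorted: 24 hexes.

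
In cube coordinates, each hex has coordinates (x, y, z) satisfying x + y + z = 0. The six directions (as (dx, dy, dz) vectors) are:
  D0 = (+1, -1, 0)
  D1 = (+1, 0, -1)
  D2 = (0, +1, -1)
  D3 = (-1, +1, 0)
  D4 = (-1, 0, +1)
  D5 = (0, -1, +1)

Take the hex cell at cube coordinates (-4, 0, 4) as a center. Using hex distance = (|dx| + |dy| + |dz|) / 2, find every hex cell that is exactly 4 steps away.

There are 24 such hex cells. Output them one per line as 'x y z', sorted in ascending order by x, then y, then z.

Walk ring at distance 4 from (-4, 0, 4):
Start at center + D4*4 = (-8, 0, 8)
  hex 0: (-8, 0, 8)
  hex 1: (-7, -1, 8)
  hex 2: (-6, -2, 8)
  hex 3: (-5, -3, 8)
  hex 4: (-4, -4, 8)
  hex 5: (-3, -4, 7)
  hex 6: (-2, -4, 6)
  hex 7: (-1, -4, 5)
  hex 8: (0, -4, 4)
  hex 9: (0, -3, 3)
  hex 10: (0, -2, 2)
  hex 11: (0, -1, 1)
  hex 12: (0, 0, 0)
  hex 13: (-1, 1, 0)
  hex 14: (-2, 2, 0)
  hex 15: (-3, 3, 0)
  hex 16: (-4, 4, 0)
  hex 17: (-5, 4, 1)
  hex 18: (-6, 4, 2)
  hex 19: (-7, 4, 3)
  hex 20: (-8, 4, 4)
  hex 21: (-8, 3, 5)
  hex 22: (-8, 2, 6)
  hex 23: (-8, 1, 7)
Sorted: 24 hexes.

Answer: -8 0 8
-8 1 7
-8 2 6
-8 3 5
-8 4 4
-7 -1 8
-7 4 3
-6 -2 8
-6 4 2
-5 -3 8
-5 4 1
-4 -4 8
-4 4 0
-3 -4 7
-3 3 0
-2 -4 6
-2 2 0
-1 -4 5
-1 1 0
0 -4 4
0 -3 3
0 -2 2
0 -1 1
0 0 0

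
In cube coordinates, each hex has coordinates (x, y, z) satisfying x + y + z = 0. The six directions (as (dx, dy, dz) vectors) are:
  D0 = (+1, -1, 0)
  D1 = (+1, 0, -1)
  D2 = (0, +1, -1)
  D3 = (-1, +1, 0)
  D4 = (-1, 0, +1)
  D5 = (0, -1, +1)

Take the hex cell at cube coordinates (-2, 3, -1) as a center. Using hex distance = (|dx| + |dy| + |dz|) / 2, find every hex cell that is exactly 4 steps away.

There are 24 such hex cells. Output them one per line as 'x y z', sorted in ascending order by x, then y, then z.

Answer: -6 3 3
-6 4 2
-6 5 1
-6 6 0
-6 7 -1
-5 2 3
-5 7 -2
-4 1 3
-4 7 -3
-3 0 3
-3 7 -4
-2 -1 3
-2 7 -5
-1 -1 2
-1 6 -5
0 -1 1
0 5 -5
1 -1 0
1 4 -5
2 -1 -1
2 0 -2
2 1 -3
2 2 -4
2 3 -5

Derivation:
Walk ring at distance 4 from (-2, 3, -1):
Start at center + D4*4 = (-6, 3, 3)
  hex 0: (-6, 3, 3)
  hex 1: (-5, 2, 3)
  hex 2: (-4, 1, 3)
  hex 3: (-3, 0, 3)
  hex 4: (-2, -1, 3)
  hex 5: (-1, -1, 2)
  hex 6: (0, -1, 1)
  hex 7: (1, -1, 0)
  hex 8: (2, -1, -1)
  hex 9: (2, 0, -2)
  hex 10: (2, 1, -3)
  hex 11: (2, 2, -4)
  hex 12: (2, 3, -5)
  hex 13: (1, 4, -5)
  hex 14: (0, 5, -5)
  hex 15: (-1, 6, -5)
  hex 16: (-2, 7, -5)
  hex 17: (-3, 7, -4)
  hex 18: (-4, 7, -3)
  hex 19: (-5, 7, -2)
  hex 20: (-6, 7, -1)
  hex 21: (-6, 6, 0)
  hex 22: (-6, 5, 1)
  hex 23: (-6, 4, 2)
Sorted: 24 hexes.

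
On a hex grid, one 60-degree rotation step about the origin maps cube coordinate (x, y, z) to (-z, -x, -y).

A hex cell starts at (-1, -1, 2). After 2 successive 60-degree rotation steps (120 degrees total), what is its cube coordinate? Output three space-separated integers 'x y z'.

Answer: -1 2 -1

Derivation:
Start: (-1, -1, 2)
Step 1: (-1, -1, 2) -> (-(2), -(-1), -(-1)) = (-2, 1, 1)
Step 2: (-2, 1, 1) -> (-(1), -(-2), -(1)) = (-1, 2, -1)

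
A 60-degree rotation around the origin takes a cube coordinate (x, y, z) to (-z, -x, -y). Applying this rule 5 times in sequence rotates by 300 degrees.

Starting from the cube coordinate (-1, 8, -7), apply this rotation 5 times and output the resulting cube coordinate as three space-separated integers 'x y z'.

Answer: -8 7 1

Derivation:
Start: (-1, 8, -7)
Step 1: (-1, 8, -7) -> (-(-7), -(-1), -(8)) = (7, 1, -8)
Step 2: (7, 1, -8) -> (-(-8), -(7), -(1)) = (8, -7, -1)
Step 3: (8, -7, -1) -> (-(-1), -(8), -(-7)) = (1, -8, 7)
Step 4: (1, -8, 7) -> (-(7), -(1), -(-8)) = (-7, -1, 8)
Step 5: (-7, -1, 8) -> (-(8), -(-7), -(-1)) = (-8, 7, 1)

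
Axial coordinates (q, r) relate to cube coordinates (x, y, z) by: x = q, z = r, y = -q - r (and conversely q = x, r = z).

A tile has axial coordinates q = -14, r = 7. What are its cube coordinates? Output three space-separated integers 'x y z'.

Answer: -14 7 7

Derivation:
x = q = -14
z = r = 7
y = -x - z = -(-14) - (7) = 7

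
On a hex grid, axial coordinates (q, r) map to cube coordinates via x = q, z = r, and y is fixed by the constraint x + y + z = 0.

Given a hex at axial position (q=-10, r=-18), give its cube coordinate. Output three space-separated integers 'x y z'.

x = q = -10
z = r = -18
y = -x - z = -(-10) - (-18) = 28

Answer: -10 28 -18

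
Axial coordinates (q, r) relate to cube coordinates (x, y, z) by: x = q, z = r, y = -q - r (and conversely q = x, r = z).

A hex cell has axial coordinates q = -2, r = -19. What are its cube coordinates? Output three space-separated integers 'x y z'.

x = q = -2
z = r = -19
y = -x - z = -(-2) - (-19) = 21

Answer: -2 21 -19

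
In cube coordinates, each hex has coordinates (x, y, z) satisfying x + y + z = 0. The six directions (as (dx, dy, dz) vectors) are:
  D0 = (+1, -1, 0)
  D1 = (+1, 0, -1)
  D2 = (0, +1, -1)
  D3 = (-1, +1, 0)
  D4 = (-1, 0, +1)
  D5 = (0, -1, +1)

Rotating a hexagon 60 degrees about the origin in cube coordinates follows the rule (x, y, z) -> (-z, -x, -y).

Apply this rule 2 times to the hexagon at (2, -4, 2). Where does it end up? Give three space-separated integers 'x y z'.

Answer: -4 2 2

Derivation:
Start: (2, -4, 2)
Step 1: (2, -4, 2) -> (-(2), -(2), -(-4)) = (-2, -2, 4)
Step 2: (-2, -2, 4) -> (-(4), -(-2), -(-2)) = (-4, 2, 2)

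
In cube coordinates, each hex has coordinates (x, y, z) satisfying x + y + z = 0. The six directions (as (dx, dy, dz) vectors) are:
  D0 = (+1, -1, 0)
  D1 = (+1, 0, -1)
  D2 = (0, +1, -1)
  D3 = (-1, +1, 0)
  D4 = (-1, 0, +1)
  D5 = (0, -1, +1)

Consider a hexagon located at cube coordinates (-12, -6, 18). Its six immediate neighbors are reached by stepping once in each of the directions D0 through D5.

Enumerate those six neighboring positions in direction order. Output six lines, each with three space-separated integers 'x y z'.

Center: (-12, -6, 18). Add each direction:
  D0: (-12, -6, 18) + (1, -1, 0) = (-11, -7, 18)
  D1: (-12, -6, 18) + (1, 0, -1) = (-11, -6, 17)
  D2: (-12, -6, 18) + (0, 1, -1) = (-12, -5, 17)
  D3: (-12, -6, 18) + (-1, 1, 0) = (-13, -5, 18)
  D4: (-12, -6, 18) + (-1, 0, 1) = (-13, -6, 19)
  D5: (-12, -6, 18) + (0, -1, 1) = (-12, -7, 19)

Answer: -11 -7 18
-11 -6 17
-12 -5 17
-13 -5 18
-13 -6 19
-12 -7 19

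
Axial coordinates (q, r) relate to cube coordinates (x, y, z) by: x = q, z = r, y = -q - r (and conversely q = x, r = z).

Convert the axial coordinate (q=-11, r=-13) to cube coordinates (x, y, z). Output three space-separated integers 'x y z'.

Answer: -11 24 -13

Derivation:
x = q = -11
z = r = -13
y = -x - z = -(-11) - (-13) = 24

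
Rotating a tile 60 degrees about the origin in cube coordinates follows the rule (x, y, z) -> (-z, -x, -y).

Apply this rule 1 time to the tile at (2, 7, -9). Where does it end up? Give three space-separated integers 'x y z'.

Start: (2, 7, -9)
Step 1: (2, 7, -9) -> (-(-9), -(2), -(7)) = (9, -2, -7)

Answer: 9 -2 -7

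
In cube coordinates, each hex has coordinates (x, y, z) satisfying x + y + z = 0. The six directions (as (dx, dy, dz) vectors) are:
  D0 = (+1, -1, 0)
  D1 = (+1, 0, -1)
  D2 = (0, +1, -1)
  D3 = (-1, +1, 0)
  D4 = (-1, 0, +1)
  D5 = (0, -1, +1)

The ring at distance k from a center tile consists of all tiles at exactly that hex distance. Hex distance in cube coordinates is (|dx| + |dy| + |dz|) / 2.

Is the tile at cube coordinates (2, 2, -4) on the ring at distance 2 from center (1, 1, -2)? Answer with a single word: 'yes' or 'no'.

|px - cx| = |2 - 1| = 1
|py - cy| = |2 - 1| = 1
|pz - cz| = |-4 - (-2)| = 2
distance = (1+1+2)/2 = 4/2 = 2
radius = 2; distance == radius -> yes

Answer: yes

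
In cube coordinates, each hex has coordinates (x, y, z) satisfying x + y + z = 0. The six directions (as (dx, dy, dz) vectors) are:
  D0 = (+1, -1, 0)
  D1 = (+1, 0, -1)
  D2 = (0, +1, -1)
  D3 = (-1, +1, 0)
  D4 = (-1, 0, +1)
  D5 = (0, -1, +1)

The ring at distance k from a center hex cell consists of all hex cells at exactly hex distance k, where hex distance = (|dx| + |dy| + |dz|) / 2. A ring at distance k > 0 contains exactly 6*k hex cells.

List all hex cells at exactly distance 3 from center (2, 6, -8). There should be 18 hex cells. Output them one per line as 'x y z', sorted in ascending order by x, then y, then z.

Answer: -1 6 -5
-1 7 -6
-1 8 -7
-1 9 -8
0 5 -5
0 9 -9
1 4 -5
1 9 -10
2 3 -5
2 9 -11
3 3 -6
3 8 -11
4 3 -7
4 7 -11
5 3 -8
5 4 -9
5 5 -10
5 6 -11

Derivation:
Walk ring at distance 3 from (2, 6, -8):
Start at center + D4*3 = (-1, 6, -5)
  hex 0: (-1, 6, -5)
  hex 1: (0, 5, -5)
  hex 2: (1, 4, -5)
  hex 3: (2, 3, -5)
  hex 4: (3, 3, -6)
  hex 5: (4, 3, -7)
  hex 6: (5, 3, -8)
  hex 7: (5, 4, -9)
  hex 8: (5, 5, -10)
  hex 9: (5, 6, -11)
  hex 10: (4, 7, -11)
  hex 11: (3, 8, -11)
  hex 12: (2, 9, -11)
  hex 13: (1, 9, -10)
  hex 14: (0, 9, -9)
  hex 15: (-1, 9, -8)
  hex 16: (-1, 8, -7)
  hex 17: (-1, 7, -6)
Sorted: 18 hexes.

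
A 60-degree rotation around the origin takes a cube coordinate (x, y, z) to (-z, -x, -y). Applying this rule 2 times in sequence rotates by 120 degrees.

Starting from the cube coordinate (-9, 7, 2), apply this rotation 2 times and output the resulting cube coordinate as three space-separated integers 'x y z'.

Start: (-9, 7, 2)
Step 1: (-9, 7, 2) -> (-(2), -(-9), -(7)) = (-2, 9, -7)
Step 2: (-2, 9, -7) -> (-(-7), -(-2), -(9)) = (7, 2, -9)

Answer: 7 2 -9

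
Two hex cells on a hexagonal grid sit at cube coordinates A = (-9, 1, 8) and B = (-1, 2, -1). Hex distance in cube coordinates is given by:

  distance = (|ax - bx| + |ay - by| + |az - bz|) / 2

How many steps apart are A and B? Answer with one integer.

|ax - bx| = |-9 - (-1)| = 8
|ay - by| = |1 - 2| = 1
|az - bz| = |8 - (-1)| = 9
distance = (8 + 1 + 9) / 2 = 18 / 2 = 9

Answer: 9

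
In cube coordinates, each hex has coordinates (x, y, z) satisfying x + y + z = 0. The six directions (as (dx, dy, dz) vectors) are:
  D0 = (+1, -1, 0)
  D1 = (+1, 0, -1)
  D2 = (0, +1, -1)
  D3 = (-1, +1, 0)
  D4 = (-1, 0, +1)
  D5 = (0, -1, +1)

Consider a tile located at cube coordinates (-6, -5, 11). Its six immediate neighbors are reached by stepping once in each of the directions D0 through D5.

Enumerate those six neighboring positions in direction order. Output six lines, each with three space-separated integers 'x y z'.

Answer: -5 -6 11
-5 -5 10
-6 -4 10
-7 -4 11
-7 -5 12
-6 -6 12

Derivation:
Center: (-6, -5, 11). Add each direction:
  D0: (-6, -5, 11) + (1, -1, 0) = (-5, -6, 11)
  D1: (-6, -5, 11) + (1, 0, -1) = (-5, -5, 10)
  D2: (-6, -5, 11) + (0, 1, -1) = (-6, -4, 10)
  D3: (-6, -5, 11) + (-1, 1, 0) = (-7, -4, 11)
  D4: (-6, -5, 11) + (-1, 0, 1) = (-7, -5, 12)
  D5: (-6, -5, 11) + (0, -1, 1) = (-6, -6, 12)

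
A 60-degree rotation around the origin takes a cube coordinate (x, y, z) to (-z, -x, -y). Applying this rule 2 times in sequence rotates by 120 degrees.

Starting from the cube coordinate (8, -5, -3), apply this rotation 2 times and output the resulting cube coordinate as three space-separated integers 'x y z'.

Start: (8, -5, -3)
Step 1: (8, -5, -3) -> (-(-3), -(8), -(-5)) = (3, -8, 5)
Step 2: (3, -8, 5) -> (-(5), -(3), -(-8)) = (-5, -3, 8)

Answer: -5 -3 8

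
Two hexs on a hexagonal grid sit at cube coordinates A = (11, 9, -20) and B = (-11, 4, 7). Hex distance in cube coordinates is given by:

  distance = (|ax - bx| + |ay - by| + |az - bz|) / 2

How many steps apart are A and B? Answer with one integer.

Answer: 27

Derivation:
|ax - bx| = |11 - (-11)| = 22
|ay - by| = |9 - 4| = 5
|az - bz| = |-20 - 7| = 27
distance = (22 + 5 + 27) / 2 = 54 / 2 = 27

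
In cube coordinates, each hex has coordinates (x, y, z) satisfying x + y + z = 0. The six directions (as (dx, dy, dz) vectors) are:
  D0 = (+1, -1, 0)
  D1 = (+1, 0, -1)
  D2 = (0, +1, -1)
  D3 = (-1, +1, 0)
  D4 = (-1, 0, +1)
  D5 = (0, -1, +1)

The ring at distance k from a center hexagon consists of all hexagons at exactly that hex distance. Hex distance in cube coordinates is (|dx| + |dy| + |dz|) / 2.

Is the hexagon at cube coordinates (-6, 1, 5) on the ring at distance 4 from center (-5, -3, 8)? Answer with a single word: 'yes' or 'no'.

Answer: yes

Derivation:
|px - cx| = |-6 - (-5)| = 1
|py - cy| = |1 - (-3)| = 4
|pz - cz| = |5 - 8| = 3
distance = (1+4+3)/2 = 8/2 = 4
radius = 4; distance == radius -> yes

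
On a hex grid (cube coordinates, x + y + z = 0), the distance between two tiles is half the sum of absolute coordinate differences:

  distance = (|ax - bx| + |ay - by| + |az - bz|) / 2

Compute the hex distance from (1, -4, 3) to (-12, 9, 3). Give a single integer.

|ax - bx| = |1 - (-12)| = 13
|ay - by| = |-4 - 9| = 13
|az - bz| = |3 - 3| = 0
distance = (13 + 13 + 0) / 2 = 26 / 2 = 13

Answer: 13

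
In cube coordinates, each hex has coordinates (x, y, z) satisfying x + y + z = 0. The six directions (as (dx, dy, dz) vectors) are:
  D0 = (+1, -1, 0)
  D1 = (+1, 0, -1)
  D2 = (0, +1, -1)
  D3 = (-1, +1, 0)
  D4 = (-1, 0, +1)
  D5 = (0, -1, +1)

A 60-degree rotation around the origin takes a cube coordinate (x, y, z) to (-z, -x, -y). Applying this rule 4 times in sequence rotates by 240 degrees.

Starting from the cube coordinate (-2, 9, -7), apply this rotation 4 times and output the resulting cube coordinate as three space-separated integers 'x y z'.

Start: (-2, 9, -7)
Step 1: (-2, 9, -7) -> (-(-7), -(-2), -(9)) = (7, 2, -9)
Step 2: (7, 2, -9) -> (-(-9), -(7), -(2)) = (9, -7, -2)
Step 3: (9, -7, -2) -> (-(-2), -(9), -(-7)) = (2, -9, 7)
Step 4: (2, -9, 7) -> (-(7), -(2), -(-9)) = (-7, -2, 9)

Answer: -7 -2 9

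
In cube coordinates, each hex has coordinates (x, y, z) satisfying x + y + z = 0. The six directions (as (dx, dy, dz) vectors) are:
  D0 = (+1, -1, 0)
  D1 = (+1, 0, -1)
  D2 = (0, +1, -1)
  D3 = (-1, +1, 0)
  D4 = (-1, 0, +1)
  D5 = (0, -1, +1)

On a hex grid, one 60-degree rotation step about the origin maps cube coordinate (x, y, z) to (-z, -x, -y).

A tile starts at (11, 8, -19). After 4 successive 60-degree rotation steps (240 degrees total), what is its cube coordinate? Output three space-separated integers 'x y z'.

Answer: -19 11 8

Derivation:
Start: (11, 8, -19)
Step 1: (11, 8, -19) -> (-(-19), -(11), -(8)) = (19, -11, -8)
Step 2: (19, -11, -8) -> (-(-8), -(19), -(-11)) = (8, -19, 11)
Step 3: (8, -19, 11) -> (-(11), -(8), -(-19)) = (-11, -8, 19)
Step 4: (-11, -8, 19) -> (-(19), -(-11), -(-8)) = (-19, 11, 8)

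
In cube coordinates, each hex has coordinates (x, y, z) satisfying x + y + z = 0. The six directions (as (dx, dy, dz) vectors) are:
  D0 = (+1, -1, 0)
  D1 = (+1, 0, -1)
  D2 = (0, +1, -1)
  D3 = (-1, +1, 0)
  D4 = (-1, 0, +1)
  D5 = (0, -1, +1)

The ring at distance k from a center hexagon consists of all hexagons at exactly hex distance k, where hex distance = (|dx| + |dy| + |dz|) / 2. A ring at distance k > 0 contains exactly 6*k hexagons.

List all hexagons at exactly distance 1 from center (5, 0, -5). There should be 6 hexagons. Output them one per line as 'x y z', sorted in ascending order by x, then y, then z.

Walk ring at distance 1 from (5, 0, -5):
Start at center + D4*1 = (4, 0, -4)
  hex 0: (4, 0, -4)
  hex 1: (5, -1, -4)
  hex 2: (6, -1, -5)
  hex 3: (6, 0, -6)
  hex 4: (5, 1, -6)
  hex 5: (4, 1, -5)
Sorted: 6 hexes.

Answer: 4 0 -4
4 1 -5
5 -1 -4
5 1 -6
6 -1 -5
6 0 -6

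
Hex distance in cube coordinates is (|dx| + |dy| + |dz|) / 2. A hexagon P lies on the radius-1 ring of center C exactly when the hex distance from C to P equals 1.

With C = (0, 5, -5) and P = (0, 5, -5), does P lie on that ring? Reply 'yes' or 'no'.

Answer: no

Derivation:
|px - cx| = |0 - 0| = 0
|py - cy| = |5 - 5| = 0
|pz - cz| = |-5 - (-5)| = 0
distance = (0+0+0)/2 = 0/2 = 0
radius = 1; distance != radius -> no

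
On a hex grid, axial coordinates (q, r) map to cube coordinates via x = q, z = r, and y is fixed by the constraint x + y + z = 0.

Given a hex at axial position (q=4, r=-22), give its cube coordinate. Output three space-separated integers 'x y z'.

Answer: 4 18 -22

Derivation:
x = q = 4
z = r = -22
y = -x - z = -(4) - (-22) = 18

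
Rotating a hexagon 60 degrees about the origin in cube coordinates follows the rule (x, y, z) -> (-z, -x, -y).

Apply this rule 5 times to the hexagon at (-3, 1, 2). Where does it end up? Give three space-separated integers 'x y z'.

Answer: -1 -2 3

Derivation:
Start: (-3, 1, 2)
Step 1: (-3, 1, 2) -> (-(2), -(-3), -(1)) = (-2, 3, -1)
Step 2: (-2, 3, -1) -> (-(-1), -(-2), -(3)) = (1, 2, -3)
Step 3: (1, 2, -3) -> (-(-3), -(1), -(2)) = (3, -1, -2)
Step 4: (3, -1, -2) -> (-(-2), -(3), -(-1)) = (2, -3, 1)
Step 5: (2, -3, 1) -> (-(1), -(2), -(-3)) = (-1, -2, 3)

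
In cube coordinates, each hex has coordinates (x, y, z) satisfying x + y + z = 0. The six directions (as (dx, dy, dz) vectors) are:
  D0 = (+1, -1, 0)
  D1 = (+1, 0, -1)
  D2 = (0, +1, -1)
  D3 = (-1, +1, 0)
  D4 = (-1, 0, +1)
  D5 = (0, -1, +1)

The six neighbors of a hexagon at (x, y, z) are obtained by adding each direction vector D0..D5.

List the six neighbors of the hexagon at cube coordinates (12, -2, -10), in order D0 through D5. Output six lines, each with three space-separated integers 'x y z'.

Center: (12, -2, -10). Add each direction:
  D0: (12, -2, -10) + (1, -1, 0) = (13, -3, -10)
  D1: (12, -2, -10) + (1, 0, -1) = (13, -2, -11)
  D2: (12, -2, -10) + (0, 1, -1) = (12, -1, -11)
  D3: (12, -2, -10) + (-1, 1, 0) = (11, -1, -10)
  D4: (12, -2, -10) + (-1, 0, 1) = (11, -2, -9)
  D5: (12, -2, -10) + (0, -1, 1) = (12, -3, -9)

Answer: 13 -3 -10
13 -2 -11
12 -1 -11
11 -1 -10
11 -2 -9
12 -3 -9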